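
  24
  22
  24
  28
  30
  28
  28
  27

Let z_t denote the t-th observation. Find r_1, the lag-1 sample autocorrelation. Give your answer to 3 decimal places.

0.624

Mean z̄ = (24 + 22 + 24 + 28 + 30 + 28 + 28 + 27)/8 = 26.3750
Deviations from mean: -2.3750, -4.3750, -2.3750, 1.6250, 3.6250, 1.6250, 1.6250, 0.6250
Numerator Σ_{t=1}^{7}(z_t−z̄)(z_{t+1}−z̄) = 32.3594
Denominator Σ(z_t−z̄)² = 51.8750
r_1 = 32.3594 / 51.8750 = 0.624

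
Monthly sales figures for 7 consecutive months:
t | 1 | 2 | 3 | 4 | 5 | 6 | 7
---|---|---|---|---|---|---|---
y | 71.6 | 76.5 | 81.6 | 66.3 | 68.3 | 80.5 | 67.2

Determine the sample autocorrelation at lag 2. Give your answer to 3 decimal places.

Mean ȳ = (71.6 + 76.5 + 81.6 + 66.3 + 68.3 + 80.5 + 67.2)/7 = 73.1429
Deviations from mean: -1.5429, 3.3571, 8.4571, -6.8429, -4.8429, 7.3571, -5.9429
Σ(y_t−ȳ)(y_{t+2}−ȳ) = (-13.0482) + (-22.9724) + (-40.9567) + (-50.3439) + (28.7804) = -98.5408
Denominator Σ(y_t−ȳ)² = 244.8971
r_2 = -98.5408 / 244.8971 = -0.402

-0.402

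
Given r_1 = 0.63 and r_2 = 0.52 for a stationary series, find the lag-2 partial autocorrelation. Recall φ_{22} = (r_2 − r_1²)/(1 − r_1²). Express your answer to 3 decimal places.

0.204

φ_{22} = (r_2 − r_1²) / (1 − r_1²)
r_1² = (0.63)² = 0.3969
Numerator = 0.52 − 0.3969 = 0.1231; denominator = 1 − 0.3969 = 0.6031
φ_{22} = 0.1231 / 0.6031 = 0.204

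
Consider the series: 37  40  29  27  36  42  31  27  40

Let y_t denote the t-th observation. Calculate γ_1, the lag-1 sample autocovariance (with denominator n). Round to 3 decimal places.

Mean ȳ = (37 + 40 + 29 + 27 + 36 + 42 + 31 + 27 + 40)/9 = 34.3333
Σ_{t=1}^{8}(y_t−ȳ)(y_{t+1}−ȳ) = -18.1111
γ_1 = -18.1111 / 9 = -2.012

-2.012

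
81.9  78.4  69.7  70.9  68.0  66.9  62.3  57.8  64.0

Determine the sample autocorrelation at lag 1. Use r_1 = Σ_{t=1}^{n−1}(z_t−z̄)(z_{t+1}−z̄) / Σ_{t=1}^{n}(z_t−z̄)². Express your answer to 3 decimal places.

0.595

Mean z̄ = (81.9 + 78.4 + 69.7 + 70.9 + 68.0 + 66.9 + 62.3 + 57.8 + 64.0)/9 = 68.8778
Numerator Σ_{t=1}^{8}(z_t−z̄)(z_{t+1}−z̄) = 273.3651
Denominator Σ(z_t−z̄)² = 459.4756
r_1 = 273.3651 / 459.4756 = 0.595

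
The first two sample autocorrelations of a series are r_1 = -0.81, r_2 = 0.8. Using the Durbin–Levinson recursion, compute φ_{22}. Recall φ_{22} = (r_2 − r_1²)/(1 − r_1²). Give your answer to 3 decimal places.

φ_{22} = (r_2 − r_1²) / (1 − r_1²)
r_1² = (-0.81)² = 0.6561
Numerator = 0.8 − 0.6561 = 0.1439; denominator = 1 − 0.6561 = 0.3439
φ_{22} = 0.1439 / 0.3439 = 0.418

0.418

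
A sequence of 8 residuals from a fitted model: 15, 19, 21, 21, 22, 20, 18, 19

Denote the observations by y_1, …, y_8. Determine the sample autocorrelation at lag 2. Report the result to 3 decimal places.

Mean ȳ = (15 + 19 + 21 + 21 + 22 + 20 + 18 + 19)/8 = 19.3750
Deviations from mean: -4.3750, -0.3750, 1.6250, 1.6250, 2.6250, 0.6250, -1.3750, -0.3750
Numerator Σ_{t=1}^{6}(y_t−ȳ)(y_{t+2}−ȳ) = -6.2813
Denominator Σ(y_t−ȳ)² = 33.8750
r_2 = -6.2813 / 33.8750 = -0.185

-0.185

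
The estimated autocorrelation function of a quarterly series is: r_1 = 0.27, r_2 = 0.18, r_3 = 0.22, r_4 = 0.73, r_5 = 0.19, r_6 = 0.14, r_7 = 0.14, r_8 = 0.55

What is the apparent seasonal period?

4

The largest autocorrelation is r_4 = 0.73, with a weaker echo at lag 8 (0.55); the remaining lags stay at or below 0.27. The elevated value at lag 1 (0.27), dropping to 0.18 at lag 2, reflects decaying short-term dependence rather than seasonality.
The dominant spike at lag 4 indicates a seasonal period of 4.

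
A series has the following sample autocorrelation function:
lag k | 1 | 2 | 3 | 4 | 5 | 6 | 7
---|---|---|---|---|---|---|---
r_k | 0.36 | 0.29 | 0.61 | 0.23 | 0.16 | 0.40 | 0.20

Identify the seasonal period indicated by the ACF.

3

The largest autocorrelation is r_3 = 0.61, with a weaker echo at lag 6 (0.40); the remaining lags stay at or below 0.36. The elevated value at lag 1 (0.36), dropping to 0.29 at lag 2, reflects decaying short-term dependence rather than seasonality.
The dominant spike at lag 3 indicates a seasonal period of 3.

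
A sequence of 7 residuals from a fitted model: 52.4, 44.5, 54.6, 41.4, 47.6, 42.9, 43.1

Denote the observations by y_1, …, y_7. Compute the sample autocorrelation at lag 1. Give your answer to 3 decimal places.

Mean ȳ = (52.4 + 44.5 + 54.6 + 41.4 + 47.6 + 42.9 + 43.1)/7 = 46.6429
Deviations from mean: 5.7571, -2.1429, 7.9571, -5.2429, 0.9571, -3.7429, -3.5429
Numerator Σ_{t=1}^{6}(y_t−ȳ)(y_{t+1}−ȳ) = -66.4461
Denominator Σ(y_t−ȳ)² = 156.0171
r_1 = -66.4461 / 156.0171 = -0.426

-0.426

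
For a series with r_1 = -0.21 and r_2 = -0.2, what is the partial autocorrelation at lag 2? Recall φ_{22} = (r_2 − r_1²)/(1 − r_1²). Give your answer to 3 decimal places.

-0.255

φ_{22} = (r_2 − r_1²) / (1 − r_1²)
r_1² = (-0.21)² = 0.0441
Numerator = -0.2 − 0.0441 = -0.2441; denominator = 1 − 0.0441 = 0.9559
φ_{22} = -0.2441 / 0.9559 = -0.255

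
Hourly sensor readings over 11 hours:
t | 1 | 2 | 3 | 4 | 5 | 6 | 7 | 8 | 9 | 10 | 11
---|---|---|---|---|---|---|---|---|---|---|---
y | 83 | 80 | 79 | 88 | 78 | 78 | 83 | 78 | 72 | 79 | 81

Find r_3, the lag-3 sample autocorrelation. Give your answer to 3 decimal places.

0.407

Mean ȳ = (83 + 80 + 79 + 88 + 78 + 78 + 83 + 78 + 72 + 79 + 81)/11 = 79.9091
Numerator Σ_{t=1}^{8}(y_t−ȳ)(y_{t+3}−ȳ) = 65.4298
Denominator Σ(y_t−ȳ)² = 160.9091
r_3 = 65.4298 / 160.9091 = 0.407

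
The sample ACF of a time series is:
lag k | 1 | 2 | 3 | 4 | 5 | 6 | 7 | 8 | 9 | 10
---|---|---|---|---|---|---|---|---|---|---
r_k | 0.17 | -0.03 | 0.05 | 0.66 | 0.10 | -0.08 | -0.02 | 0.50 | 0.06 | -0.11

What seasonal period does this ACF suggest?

4

The largest autocorrelation is r_4 = 0.66, with a weaker echo at lag 8 (0.50); the remaining lags stay at or below 0.17.
The dominant spike at lag 4 indicates a seasonal period of 4.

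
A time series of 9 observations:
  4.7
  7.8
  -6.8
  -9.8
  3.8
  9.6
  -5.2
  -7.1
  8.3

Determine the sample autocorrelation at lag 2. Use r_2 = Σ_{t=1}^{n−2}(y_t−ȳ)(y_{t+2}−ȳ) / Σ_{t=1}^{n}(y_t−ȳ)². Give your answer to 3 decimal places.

-0.748

Mean ȳ = (4.7 + 7.8 − 6.8 − 9.8 + 3.8 + 9.6 − 5.2 − 7.1 + 8.3)/9 = 0.5889
Numerator Σ_{t=1}^{7}(y_t−ȳ)(y_{t+2}−ȳ) = -355.1469
Denominator Σ(y_t−ȳ)² = 475.0289
r_2 = -355.1469 / 475.0289 = -0.748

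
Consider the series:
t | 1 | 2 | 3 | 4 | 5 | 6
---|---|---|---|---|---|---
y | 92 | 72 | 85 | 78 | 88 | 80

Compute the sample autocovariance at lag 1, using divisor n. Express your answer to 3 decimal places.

-29.292

Mean ȳ = (92 + 72 + 85 + 78 + 88 + 80)/6 = 82.5000
Σ_{t=1}^{5}(y_t−ȳ)(y_{t+1}−ȳ) = -175.7500
γ_1 = -175.7500 / 6 = -29.292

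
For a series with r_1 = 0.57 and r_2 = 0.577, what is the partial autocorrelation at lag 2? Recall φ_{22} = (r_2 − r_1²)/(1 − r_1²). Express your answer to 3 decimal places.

0.373

φ_{22} = (r_2 − r_1²) / (1 − r_1²)
r_1² = (0.57)² = 0.3249
Numerator = 0.577 − 0.3249 = 0.2521; denominator = 1 − 0.3249 = 0.6751
φ_{22} = 0.2521 / 0.6751 = 0.373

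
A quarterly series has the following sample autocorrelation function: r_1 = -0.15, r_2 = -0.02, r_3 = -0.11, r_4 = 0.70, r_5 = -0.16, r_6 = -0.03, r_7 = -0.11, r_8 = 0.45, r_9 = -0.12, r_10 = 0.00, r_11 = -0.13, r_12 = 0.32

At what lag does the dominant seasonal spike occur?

4

The largest autocorrelation is r_4 = 0.70, with weaker echoes at lags 8 (0.45) and 12 (0.32); the remaining lags stay at or below 0.00.
The dominant spike at lag 4 indicates a seasonal period of 4.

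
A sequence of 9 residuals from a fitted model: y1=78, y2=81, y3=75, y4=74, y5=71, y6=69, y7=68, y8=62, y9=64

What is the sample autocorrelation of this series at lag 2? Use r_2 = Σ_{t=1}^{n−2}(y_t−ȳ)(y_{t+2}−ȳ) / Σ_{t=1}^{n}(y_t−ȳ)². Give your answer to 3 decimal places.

Mean ȳ = (78 + 81 + 75 + 74 + 71 + 69 + 68 + 62 + 64)/9 = 71.3333
Numerator Σ_{t=1}^{7}(y_t−ȳ)(y_{t+2}−ȳ) = 90.1111
Denominator Σ(y_t−ȳ)² = 316.0000
r_2 = 90.1111 / 316.0000 = 0.285

0.285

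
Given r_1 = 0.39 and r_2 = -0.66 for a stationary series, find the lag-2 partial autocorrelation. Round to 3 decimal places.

φ_{22} = (r_2 − r_1²) / (1 − r_1²)
r_1² = (0.39)² = 0.1521
Numerator = -0.66 − 0.1521 = -0.8121; denominator = 1 − 0.1521 = 0.8479
φ_{22} = -0.8121 / 0.8479 = -0.958

-0.958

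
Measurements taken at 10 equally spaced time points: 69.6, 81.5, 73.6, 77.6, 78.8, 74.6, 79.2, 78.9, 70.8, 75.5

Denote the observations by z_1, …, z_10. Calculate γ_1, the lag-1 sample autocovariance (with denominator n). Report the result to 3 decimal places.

Mean z̄ = (69.6 + 81.5 + 73.6 + 77.6 + 78.8 + 74.6 + 79.2 + 78.9 + 70.8 + 75.5)/10 = 76.0100
Σ_{t=1}^{9}(z_t−z̄)(z_{t+1}−z̄) = -59.4301
γ_1 = -59.4301 / 10 = -5.943

-5.943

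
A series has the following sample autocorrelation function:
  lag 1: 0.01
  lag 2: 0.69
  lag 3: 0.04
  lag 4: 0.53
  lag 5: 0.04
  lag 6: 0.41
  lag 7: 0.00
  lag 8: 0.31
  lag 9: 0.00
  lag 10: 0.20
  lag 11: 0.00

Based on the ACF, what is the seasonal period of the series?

The largest autocorrelation is r_2 = 0.69, with weaker echoes at lags 4 (0.53), 6 (0.41), 8 (0.31) and 10 (0.20); the remaining lags stay at or below 0.04.
The dominant spike at lag 2 indicates a seasonal period of 2.

2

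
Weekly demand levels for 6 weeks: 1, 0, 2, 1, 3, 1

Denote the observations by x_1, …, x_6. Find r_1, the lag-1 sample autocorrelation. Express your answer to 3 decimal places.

-0.333

Mean x̄ = (1 + 0 + 2 + 1 + 3 + 1)/6 = 1.3333
Deviations from mean: -0.3333, -1.3333, 0.6667, -0.3333, 1.6667, -0.3333
Numerator Σ_{t=1}^{5}(x_t−x̄)(x_{t+1}−x̄) = -1.7778
Denominator Σ(x_t−x̄)² = 5.3333
r_1 = -1.7778 / 5.3333 = -0.333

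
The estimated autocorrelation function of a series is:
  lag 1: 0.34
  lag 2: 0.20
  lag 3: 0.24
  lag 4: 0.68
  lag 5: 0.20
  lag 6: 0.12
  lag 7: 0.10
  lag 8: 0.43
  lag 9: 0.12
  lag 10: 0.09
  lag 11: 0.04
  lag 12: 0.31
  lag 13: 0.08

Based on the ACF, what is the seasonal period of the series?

The largest autocorrelation is r_4 = 0.68, with a weaker echo at lag 8 (0.43); the remaining lags stay at or below 0.34. The elevated value at lag 1 (0.34), dropping to 0.20 at lag 2, reflects decaying short-term dependence rather than seasonality.
The dominant spike at lag 4 indicates a seasonal period of 4.

4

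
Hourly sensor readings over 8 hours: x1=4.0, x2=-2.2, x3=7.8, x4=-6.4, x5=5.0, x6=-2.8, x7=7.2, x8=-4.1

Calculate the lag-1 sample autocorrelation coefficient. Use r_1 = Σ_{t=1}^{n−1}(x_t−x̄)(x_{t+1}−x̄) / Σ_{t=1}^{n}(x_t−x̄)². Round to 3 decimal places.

Mean x̄ = (4.0 − 2.2 + 7.8 − 6.4 + 5.0 − 2.8 + 7.2 − 4.1)/8 = 1.0625
Deviations from mean: 2.9375, -3.2625, 6.7375, -7.4625, 3.9375, -3.8625, 6.1375, -5.1625
Numerator Σ_{t=1}^{7}(x_t−x̄)(x_{t+1}−x̄) = -181.8264
Denominator Σ(x_t−x̄)² = 215.0988
r_1 = -181.8264 / 215.0988 = -0.845

-0.845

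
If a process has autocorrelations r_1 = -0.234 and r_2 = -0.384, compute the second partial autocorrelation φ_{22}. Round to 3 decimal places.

φ_{22} = (r_2 − r_1²) / (1 − r_1²)
r_1² = (-0.234)² = 0.054756
Numerator = -0.384 − 0.0548 = -0.4388; denominator = 1 − 0.0548 = 0.9452
φ_{22} = -0.4388 / 0.9452 = -0.464

-0.464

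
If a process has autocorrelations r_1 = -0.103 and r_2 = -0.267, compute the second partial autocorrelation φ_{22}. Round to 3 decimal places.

φ_{22} = (r_2 − r_1²) / (1 − r_1²)
r_1² = (-0.103)² = 0.010609
Numerator = -0.267 − 0.0106 = -0.2776; denominator = 1 − 0.0106 = 0.9894
φ_{22} = -0.2776 / 0.9894 = -0.281

-0.281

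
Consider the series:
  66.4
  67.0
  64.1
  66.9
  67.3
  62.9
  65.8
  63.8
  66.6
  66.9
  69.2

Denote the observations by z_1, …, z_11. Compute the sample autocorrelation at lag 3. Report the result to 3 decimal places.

Mean z̄ = (66.4 + 67.0 + 64.1 + 66.9 + 67.3 + 62.9 + 65.8 + 63.8 + 66.6 + 66.9 + 69.2)/11 = 66.0818
Numerator Σ_{t=1}^{8}(z_t−z̄)(z_{t+3}−z̄) = -4.3201
Denominator Σ(z_t−z̄)² = 33.0964
r_3 = -4.3201 / 33.0964 = -0.131

-0.131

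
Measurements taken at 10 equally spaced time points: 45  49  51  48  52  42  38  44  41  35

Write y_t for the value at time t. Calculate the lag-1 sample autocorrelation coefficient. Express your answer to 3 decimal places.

Mean ȳ = (45 + 49 + 51 + 48 + 52 + 42 + 38 + 44 + 41 + 35)/10 = 44.5000
Numerator Σ_{t=1}^{9}(y_t−ȳ)(y_{t+1}−ȳ) = 116.2500
Denominator Σ(y_t−ȳ)² = 282.5000
r_1 = 116.2500 / 282.5000 = 0.412

0.412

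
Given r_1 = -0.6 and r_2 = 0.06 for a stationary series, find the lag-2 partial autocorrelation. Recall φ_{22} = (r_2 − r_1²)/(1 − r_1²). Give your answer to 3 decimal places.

-0.469

φ_{22} = (r_2 − r_1²) / (1 − r_1²)
r_1² = (-0.6)² = 0.36
Numerator = 0.06 − 0.3600 = -0.3000; denominator = 1 − 0.3600 = 0.6400
φ_{22} = -0.3000 / 0.6400 = -0.469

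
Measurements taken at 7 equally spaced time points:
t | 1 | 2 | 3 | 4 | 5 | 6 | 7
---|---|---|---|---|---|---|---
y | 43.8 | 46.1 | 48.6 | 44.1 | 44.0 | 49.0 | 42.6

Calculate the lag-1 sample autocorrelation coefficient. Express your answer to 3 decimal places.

Mean ȳ = (43.8 + 46.1 + 48.6 + 44.1 + 44.0 + 49.0 + 42.6)/7 = 45.4571
Deviations from mean: -1.6571, 0.6429, 3.1429, -1.3571, -1.4571, 3.5429, -2.8571
Σ(y_t−ȳ)(y_{t+1}−ȳ) = (-1.0653) + (2.0204) + (-4.2653) + (1.9776) + (-5.1624) + (-10.1224) = -16.6176
Denominator Σ(y_t−ȳ)² = 37.7171
r_1 = -16.6176 / 37.7171 = -0.441

-0.441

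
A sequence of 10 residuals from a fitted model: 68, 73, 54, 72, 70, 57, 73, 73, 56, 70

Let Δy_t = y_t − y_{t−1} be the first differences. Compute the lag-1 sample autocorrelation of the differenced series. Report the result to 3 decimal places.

First differences Δy: 5, -19, 18, -2, -13, 16, 0, -17, 14
Mean of differences = 0.2222
Numerator Σ(Δy_t−Δȳ)(Δy_{t+1}−Δȳ) = -889.2716
Denominator Σ(Δy_t−Δȳ)² = 1623.5556
r_1(Δy) = -889.2716 / 1623.5556 = -0.548

-0.548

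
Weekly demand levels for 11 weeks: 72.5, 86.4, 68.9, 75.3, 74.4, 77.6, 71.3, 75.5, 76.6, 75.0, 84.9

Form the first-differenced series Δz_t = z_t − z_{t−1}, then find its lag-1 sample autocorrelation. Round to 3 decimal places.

-0.591

First differences Δz: 13.9, -17.5, 6.4, -0.9, 3.2, -6.3, 4.2, 1.1, -1.6, 9.9
Mean of differences = 1.2400
Numerator Σ(Δz_t−Δz̄)(Δz_{t+1}−Δz̄) = -410.8916
Denominator Σ(Δz_t−Δz̄)² = 695.2040
r_1(Δz) = -410.8916 / 695.2040 = -0.591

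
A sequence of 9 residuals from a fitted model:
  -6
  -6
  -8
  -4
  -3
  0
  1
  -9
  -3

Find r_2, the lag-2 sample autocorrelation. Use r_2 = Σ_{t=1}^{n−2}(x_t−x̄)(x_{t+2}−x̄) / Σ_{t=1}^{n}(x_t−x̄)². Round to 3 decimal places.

-0.052

Mean x̄ = (-6 − 6 − 8 − 4 − 3 + 0 + 1 − 9 − 3)/9 = -4.2222
Σ(x_t−x̄)(x_{t+2}−x̄) = (6.7160) + (-0.3951) + (-4.6173) + (0.9383) + (6.3827) + (-20.1728) + (6.3827) = -4.7654
Denominator Σ(x_t−x̄)² = 91.5556
r_2 = -4.7654 / 91.5556 = -0.052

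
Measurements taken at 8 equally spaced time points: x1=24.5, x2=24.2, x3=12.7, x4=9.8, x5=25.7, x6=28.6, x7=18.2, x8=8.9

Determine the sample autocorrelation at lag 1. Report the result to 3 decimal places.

Mean x̄ = (24.5 + 24.2 + 12.7 + 9.8 + 25.7 + 28.6 + 18.2 + 8.9)/8 = 19.0750
Σ(x_t−x̄)(x_{t+1}−x̄) = (27.8031) + (-32.6719) + (59.1281) + (-61.4469) + (63.1031) + (-8.3344) + (8.9031) = 56.4844
Denominator Σ(x_t−x̄)² = 421.2750
r_1 = 56.4844 / 421.2750 = 0.134

0.134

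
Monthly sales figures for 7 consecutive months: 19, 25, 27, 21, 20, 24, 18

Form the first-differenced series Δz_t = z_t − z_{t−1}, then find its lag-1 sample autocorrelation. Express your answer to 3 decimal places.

First differences Δz: 6, 2, -6, -1, 4, -6
Mean of differences = -0.1667
Numerator Σ(Δz_t−Δz̄)(Δz_{t+1}−Δz̄) = -22.1944
Denominator Σ(Δz_t−Δz̄)² = 128.8333
r_1(Δz) = -22.1944 / 128.8333 = -0.172

-0.172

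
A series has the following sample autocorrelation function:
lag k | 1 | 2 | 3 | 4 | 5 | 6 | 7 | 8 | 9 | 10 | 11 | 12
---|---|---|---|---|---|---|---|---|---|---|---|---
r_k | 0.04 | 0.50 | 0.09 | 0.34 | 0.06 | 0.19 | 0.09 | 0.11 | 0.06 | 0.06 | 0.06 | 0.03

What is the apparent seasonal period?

The largest autocorrelation is r_2 = 0.50, with weaker echoes at lags 4 (0.34) and 6 (0.19); the remaining lags stay at or below 0.11.
The dominant spike at lag 2 indicates a seasonal period of 2.

2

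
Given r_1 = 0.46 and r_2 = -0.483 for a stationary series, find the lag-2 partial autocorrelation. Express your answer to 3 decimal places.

φ_{22} = (r_2 − r_1²) / (1 − r_1²)
r_1² = (0.46)² = 0.2116
Numerator = -0.483 − 0.2116 = -0.6946; denominator = 1 − 0.2116 = 0.7884
φ_{22} = -0.6946 / 0.7884 = -0.881

-0.881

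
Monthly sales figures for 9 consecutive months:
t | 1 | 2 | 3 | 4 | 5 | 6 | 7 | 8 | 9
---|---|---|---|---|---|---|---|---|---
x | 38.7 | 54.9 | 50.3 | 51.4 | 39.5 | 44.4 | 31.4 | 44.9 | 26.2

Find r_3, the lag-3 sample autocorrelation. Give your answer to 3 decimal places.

Mean x̄ = (38.7 + 54.9 + 50.3 + 51.4 + 39.5 + 44.4 + 31.4 + 44.9 + 26.2)/9 = 42.4111
Σ(x_t−x̄)(x_{t+3}−x̄) = (-33.3588) + (-36.3565) + (15.6901) + (-98.9777) + (-7.2454) + (-32.2421) = -192.4904
Denominator Σ(x_t−x̄)² = 715.4489
r_3 = -192.4904 / 715.4489 = -0.269

-0.269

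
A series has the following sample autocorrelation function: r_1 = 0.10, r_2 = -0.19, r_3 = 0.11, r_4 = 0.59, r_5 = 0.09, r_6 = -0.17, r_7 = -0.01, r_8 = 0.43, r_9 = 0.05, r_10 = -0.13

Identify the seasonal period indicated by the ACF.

The largest autocorrelation is r_4 = 0.59, with a weaker echo at lag 8 (0.43); the remaining lags stay at or below 0.11.
The dominant spike at lag 4 indicates a seasonal period of 4.

4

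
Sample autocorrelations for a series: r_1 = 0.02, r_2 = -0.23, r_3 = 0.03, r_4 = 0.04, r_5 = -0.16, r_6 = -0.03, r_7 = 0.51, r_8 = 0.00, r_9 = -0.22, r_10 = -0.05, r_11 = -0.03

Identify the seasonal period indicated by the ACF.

7

The largest autocorrelation is r_7 = 0.51; the remaining lags stay at or below 0.04.
The dominant spike at lag 7 indicates a seasonal period of 7.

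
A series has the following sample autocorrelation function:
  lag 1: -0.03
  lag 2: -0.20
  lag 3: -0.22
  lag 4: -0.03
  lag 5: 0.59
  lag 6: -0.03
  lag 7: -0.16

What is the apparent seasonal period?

The largest autocorrelation is r_5 = 0.59; the remaining lags stay at or below -0.03.
The dominant spike at lag 5 indicates a seasonal period of 5.

5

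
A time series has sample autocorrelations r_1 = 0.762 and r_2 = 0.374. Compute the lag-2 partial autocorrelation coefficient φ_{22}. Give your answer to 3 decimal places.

φ_{22} = (r_2 − r_1²) / (1 − r_1²)
r_1² = (0.762)² = 0.580644
Numerator = 0.374 − 0.5806 = -0.2066; denominator = 1 − 0.5806 = 0.4194
φ_{22} = -0.2066 / 0.4194 = -0.493

-0.493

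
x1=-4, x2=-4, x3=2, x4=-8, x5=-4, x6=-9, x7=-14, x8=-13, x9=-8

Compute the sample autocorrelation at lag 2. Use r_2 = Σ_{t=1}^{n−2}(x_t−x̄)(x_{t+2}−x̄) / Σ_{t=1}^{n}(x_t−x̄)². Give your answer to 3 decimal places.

Mean x̄ = (-4 − 4 + 2 − 8 − 4 − 9 − 14 − 13 − 8)/9 = -6.8889
Σ(x_t−x̄)(x_{t+2}−x̄) = (25.6790) + (-3.2099) + (25.6790) + (2.3457) + (-20.5432) + (12.9012) + (7.9012) = 50.7531
Denominator Σ(x_t−x̄)² = 198.8889
r_2 = 50.7531 / 198.8889 = 0.255

0.255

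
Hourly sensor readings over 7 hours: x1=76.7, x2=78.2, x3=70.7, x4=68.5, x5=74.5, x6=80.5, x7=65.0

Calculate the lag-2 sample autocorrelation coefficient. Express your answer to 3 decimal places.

-0.422

Mean x̄ = (76.7 + 78.2 + 70.7 + 68.5 + 74.5 + 80.5 + 65.0)/7 = 73.4429
Deviations from mean: 3.2571, 4.7571, -2.7429, -4.9429, 1.0571, 7.0571, -8.4429
Σ(x_t−x̄)(x_{t+2}−x̄) = (-8.9339) + (-23.5139) + (-2.8996) + (-34.8824) + (-8.9253) = -79.1551
Denominator Σ(x_t−x̄)² = 187.3971
r_2 = -79.1551 / 187.3971 = -0.422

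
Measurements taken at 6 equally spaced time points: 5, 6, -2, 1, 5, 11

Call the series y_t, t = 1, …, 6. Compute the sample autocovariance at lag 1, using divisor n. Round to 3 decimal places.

Mean ȳ = (5 + 6 − 2 + 1 + 5 + 11)/6 = 4.3333
Σ_{t=1}^{5}(y_t−ȳ)(y_{t+1}−ȳ) = 13.8889
γ_1 = 13.8889 / 6 = 2.315

2.315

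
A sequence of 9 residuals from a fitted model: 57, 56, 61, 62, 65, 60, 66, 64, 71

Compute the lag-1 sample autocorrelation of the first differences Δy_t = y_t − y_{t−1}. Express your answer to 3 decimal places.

First differences Δy: -1, 5, 1, 3, -5, 6, -2, 7
Mean of differences = 1.7500
Numerator Σ(Δy_t−Δȳ)(Δy_{t+1}−Δȳ) = -85.0625
Denominator Σ(Δy_t−Δȳ)² = 125.5000
r_1(Δy) = -85.0625 / 125.5000 = -0.678

-0.678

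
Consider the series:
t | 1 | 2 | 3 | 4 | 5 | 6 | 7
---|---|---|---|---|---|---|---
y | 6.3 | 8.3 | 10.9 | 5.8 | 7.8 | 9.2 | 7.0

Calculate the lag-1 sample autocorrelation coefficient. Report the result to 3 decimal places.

-0.366

Mean ȳ = (6.3 + 8.3 + 10.9 + 5.8 + 7.8 + 9.2 + 7.0)/7 = 7.9000
Numerator Σ_{t=1}^{6}(y_t−ȳ)(y_{t+1}−ȳ) = -6.8300
Denominator Σ(y_t−ȳ)² = 18.6400
r_1 = -6.8300 / 18.6400 = -0.366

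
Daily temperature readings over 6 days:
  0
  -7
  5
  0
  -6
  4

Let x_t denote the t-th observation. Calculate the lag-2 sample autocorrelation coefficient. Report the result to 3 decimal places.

Mean x̄ = (0 − 7 + 5 + 0 − 6 + 4)/6 = -0.6667
Numerator Σ_{t=1}^{4}(x_t−x̄)(x_{t+2}−x̄) = -27.5556
Denominator Σ(x_t−x̄)² = 123.3333
r_2 = -27.5556 / 123.3333 = -0.223

-0.223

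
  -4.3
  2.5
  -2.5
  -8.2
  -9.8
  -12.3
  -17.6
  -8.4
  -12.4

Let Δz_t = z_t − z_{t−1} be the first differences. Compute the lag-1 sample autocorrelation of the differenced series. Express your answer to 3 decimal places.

-0.329

First differences Δz: 6.8, -5.0, -5.7, -1.6, -2.5, -5.3, 9.2, -4.0
Mean of differences = -1.0125
Numerator Σ(Δz_t−Δz̄)(Δz_{t+1}−Δz̄) = -76.7514
Denominator Σ(Δz_t−Δz̄)² = 233.0688
r_1(Δz) = -76.7514 / 233.0688 = -0.329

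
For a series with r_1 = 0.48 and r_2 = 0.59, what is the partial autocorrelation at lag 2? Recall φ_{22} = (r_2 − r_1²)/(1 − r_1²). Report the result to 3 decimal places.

φ_{22} = (r_2 − r_1²) / (1 − r_1²)
r_1² = (0.48)² = 0.2304
Numerator = 0.59 − 0.2304 = 0.3596; denominator = 1 − 0.2304 = 0.7696
φ_{22} = 0.3596 / 0.7696 = 0.467

0.467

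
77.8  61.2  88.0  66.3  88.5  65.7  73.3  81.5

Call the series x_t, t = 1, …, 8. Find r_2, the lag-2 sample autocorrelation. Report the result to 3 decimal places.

0.432

Mean x̄ = (77.8 + 61.2 + 88.0 + 66.3 + 88.5 + 65.7 + 73.3 + 81.5)/8 = 75.2875
Deviations from mean: 2.5125, -14.0875, 12.7125, -8.9875, 13.2125, -9.5875, -1.9875, 6.2125
Σ(x_t−x̄)(x_{t+2}−x̄) = (31.9402) + (126.6114) + (167.9639) + (86.1677) + (-26.2598) + (-59.5623) = 326.8609
Denominator Σ(x_t−x̄)² = 756.1888
r_2 = 326.8609 / 756.1888 = 0.432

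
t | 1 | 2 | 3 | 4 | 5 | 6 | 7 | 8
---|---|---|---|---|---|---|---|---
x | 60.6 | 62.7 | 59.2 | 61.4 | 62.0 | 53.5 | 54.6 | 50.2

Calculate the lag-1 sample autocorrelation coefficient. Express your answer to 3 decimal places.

Mean x̄ = (60.6 + 62.7 + 59.2 + 61.4 + 62.0 + 53.5 + 54.6 + 50.2)/8 = 58.0250
Deviations from mean: 2.5750, 4.6750, 1.1750, 3.3750, 3.9750, -4.5250, -3.4250, -7.8250
Numerator Σ_{t=1}^{7}(x_t−x̄)(x_{t+1}−x̄) = 59.2244
Denominator Σ(x_t−x̄)² = 150.4950
r_1 = 59.2244 / 150.4950 = 0.394

0.394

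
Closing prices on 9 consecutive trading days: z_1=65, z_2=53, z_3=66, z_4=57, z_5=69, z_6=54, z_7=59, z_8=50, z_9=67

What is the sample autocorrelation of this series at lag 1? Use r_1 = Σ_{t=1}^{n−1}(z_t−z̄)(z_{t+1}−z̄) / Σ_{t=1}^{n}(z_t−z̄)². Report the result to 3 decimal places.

Mean z̄ = (65 + 53 + 66 + 57 + 69 + 54 + 59 + 50 + 67)/9 = 60.0000
Numerator Σ_{t=1}^{8}(z_t−z̄)(z_{t+1}−z̄) = -230.0000
Denominator Σ(z_t−z̄)² = 386.0000
r_1 = -230.0000 / 386.0000 = -0.596

-0.596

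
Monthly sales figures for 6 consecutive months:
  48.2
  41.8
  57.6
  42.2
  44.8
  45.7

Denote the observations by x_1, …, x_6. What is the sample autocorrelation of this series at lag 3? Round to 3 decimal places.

Mean x̄ = (48.2 + 41.8 + 57.6 + 42.2 + 44.8 + 45.7)/6 = 46.7167
Deviations from mean: 1.4833, -4.9167, 10.8833, -4.5167, -1.9167, -1.0167
Σ(x_t−x̄)(x_{t+3}−x̄) = (-6.6997) + (9.4236) + (-11.0647) = -8.3408
Denominator Σ(x_t−x̄)² = 169.9283
r_3 = -8.3408 / 169.9283 = -0.049

-0.049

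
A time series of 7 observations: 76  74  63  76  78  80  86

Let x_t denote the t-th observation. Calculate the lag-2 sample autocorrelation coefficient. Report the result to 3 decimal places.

-0.015

Mean x̄ = (76 + 74 + 63 + 76 + 78 + 80 + 86)/7 = 76.1429
Σ(x_t−x̄)(x_{t+2}−x̄) = (1.8776) + (0.3061) + (-24.4082) + (-0.5510) + (18.3061) = -4.4694
Denominator Σ(x_t−x̄)² = 292.8571
r_2 = -4.4694 / 292.8571 = -0.015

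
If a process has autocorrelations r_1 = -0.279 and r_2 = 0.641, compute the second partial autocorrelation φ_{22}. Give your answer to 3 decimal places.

φ_{22} = (r_2 − r_1²) / (1 − r_1²)
r_1² = (-0.279)² = 0.077841
Numerator = 0.641 − 0.0778 = 0.5632; denominator = 1 − 0.0778 = 0.9222
φ_{22} = 0.5632 / 0.9222 = 0.611

0.611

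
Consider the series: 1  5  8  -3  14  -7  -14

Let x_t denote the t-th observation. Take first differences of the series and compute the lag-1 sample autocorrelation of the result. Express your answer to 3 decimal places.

-0.512

First differences Δx: 4, 3, -11, 17, -21, -7
Mean of differences = -2.5000
Numerator Σ(Δx_t−Δx̄)(Δx_{t+1}−Δx̄) = -454.2500
Denominator Σ(Δx_t−Δx̄)² = 887.5000
r_1(Δx) = -454.2500 / 887.5000 = -0.512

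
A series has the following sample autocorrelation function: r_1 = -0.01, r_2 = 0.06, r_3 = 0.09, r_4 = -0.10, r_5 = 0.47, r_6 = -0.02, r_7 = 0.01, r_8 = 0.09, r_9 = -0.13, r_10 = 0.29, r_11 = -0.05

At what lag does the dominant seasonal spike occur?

5

The largest autocorrelation is r_5 = 0.47, with a weaker echo at lag 10 (0.29); the remaining lags stay at or below 0.09.
The dominant spike at lag 5 indicates a seasonal period of 5.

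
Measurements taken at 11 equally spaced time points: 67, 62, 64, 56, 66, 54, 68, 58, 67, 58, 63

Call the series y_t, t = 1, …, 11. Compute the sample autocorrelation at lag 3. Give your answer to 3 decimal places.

Mean ȳ = (67 + 62 + 64 + 56 + 66 + 54 + 68 + 58 + 67 + 58 + 63)/11 = 62.0909
Numerator Σ_{t=1}^{8}(y_t−ȳ)(y_{t+3}−ȳ) = -165.2975
Denominator Σ(y_t−ȳ)² = 238.9091
r_3 = -165.2975 / 238.9091 = -0.692

-0.692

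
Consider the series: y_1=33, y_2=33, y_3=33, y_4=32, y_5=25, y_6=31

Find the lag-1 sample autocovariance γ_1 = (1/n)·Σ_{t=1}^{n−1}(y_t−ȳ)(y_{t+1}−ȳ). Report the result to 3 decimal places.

0.690

Mean ȳ = (33 + 33 + 33 + 32 + 25 + 31)/6 = 31.1667
Deviations: 1.8333, 1.8333, 1.8333, 0.8333, -6.1667, -0.1667
Σ_{t=1}^{5}(y_t−ȳ)(y_{t+1}−ȳ) = 4.1389
γ_1 = 4.1389 / 6 = 0.690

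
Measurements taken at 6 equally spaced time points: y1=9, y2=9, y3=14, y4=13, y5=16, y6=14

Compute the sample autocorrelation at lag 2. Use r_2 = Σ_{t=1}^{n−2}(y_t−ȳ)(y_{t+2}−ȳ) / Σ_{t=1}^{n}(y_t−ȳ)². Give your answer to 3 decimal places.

Mean ȳ = (9 + 9 + 14 + 13 + 16 + 14)/6 = 12.5000
Deviations from mean: -3.5000, -3.5000, 1.5000, 0.5000, 3.5000, 1.5000
Numerator Σ_{t=1}^{4}(y_t−ȳ)(y_{t+2}−ȳ) = -1.0000
Denominator Σ(y_t−ȳ)² = 41.5000
r_2 = -1.0000 / 41.5000 = -0.024

-0.024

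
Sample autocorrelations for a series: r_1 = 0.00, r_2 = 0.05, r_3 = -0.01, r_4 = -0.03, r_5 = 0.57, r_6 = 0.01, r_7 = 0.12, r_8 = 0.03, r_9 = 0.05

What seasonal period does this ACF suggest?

5

The largest autocorrelation is r_5 = 0.57; the remaining lags stay at or below 0.12.
The dominant spike at lag 5 indicates a seasonal period of 5.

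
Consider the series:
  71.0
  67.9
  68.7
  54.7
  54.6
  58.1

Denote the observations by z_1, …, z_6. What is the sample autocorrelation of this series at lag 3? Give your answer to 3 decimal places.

-0.482

Mean z̄ = (71.0 + 67.9 + 68.7 + 54.7 + 54.6 + 58.1)/6 = 62.5000
Deviations from mean: 8.5000, 5.4000, 6.2000, -7.8000, -7.9000, -4.4000
Σ(z_t−z̄)(z_{t+3}−z̄) = (-66.3000) + (-42.6600) + (-27.2800) = -136.2400
Denominator Σ(z_t−z̄)² = 282.4600
r_3 = -136.2400 / 282.4600 = -0.482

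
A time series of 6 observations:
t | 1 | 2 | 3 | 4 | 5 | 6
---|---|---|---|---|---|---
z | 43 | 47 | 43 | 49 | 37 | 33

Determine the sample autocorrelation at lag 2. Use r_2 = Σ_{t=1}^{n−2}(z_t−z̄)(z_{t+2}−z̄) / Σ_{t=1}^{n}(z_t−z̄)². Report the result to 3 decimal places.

-0.176

Mean z̄ = (43 + 47 + 43 + 49 + 37 + 33)/6 = 42.0000
Deviations from mean: 1.0000, 5.0000, 1.0000, 7.0000, -5.0000, -9.0000
Σ(z_t−z̄)(z_{t+2}−z̄) = (1.0000) + (35.0000) + (-5.0000) + (-63.0000) = -32.0000
Denominator Σ(z_t−z̄)² = 182.0000
r_2 = -32.0000 / 182.0000 = -0.176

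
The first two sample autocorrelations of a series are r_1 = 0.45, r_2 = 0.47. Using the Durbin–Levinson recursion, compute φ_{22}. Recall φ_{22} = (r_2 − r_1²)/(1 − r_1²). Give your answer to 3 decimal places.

φ_{22} = (r_2 − r_1²) / (1 − r_1²)
r_1² = (0.45)² = 0.2025
Numerator = 0.47 − 0.2025 = 0.2675; denominator = 1 − 0.2025 = 0.7975
φ_{22} = 0.2675 / 0.7975 = 0.335

0.335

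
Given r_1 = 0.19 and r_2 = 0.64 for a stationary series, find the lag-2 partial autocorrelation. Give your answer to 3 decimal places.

φ_{22} = (r_2 − r_1²) / (1 − r_1²)
r_1² = (0.19)² = 0.0361
Numerator = 0.64 − 0.0361 = 0.6039; denominator = 1 − 0.0361 = 0.9639
φ_{22} = 0.6039 / 0.9639 = 0.627

0.627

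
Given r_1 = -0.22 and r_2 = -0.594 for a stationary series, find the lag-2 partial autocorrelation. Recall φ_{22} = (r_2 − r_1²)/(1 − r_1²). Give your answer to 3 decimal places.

-0.675

φ_{22} = (r_2 − r_1²) / (1 − r_1²)
r_1² = (-0.22)² = 0.0484
Numerator = -0.594 − 0.0484 = -0.6424; denominator = 1 − 0.0484 = 0.9516
φ_{22} = -0.6424 / 0.9516 = -0.675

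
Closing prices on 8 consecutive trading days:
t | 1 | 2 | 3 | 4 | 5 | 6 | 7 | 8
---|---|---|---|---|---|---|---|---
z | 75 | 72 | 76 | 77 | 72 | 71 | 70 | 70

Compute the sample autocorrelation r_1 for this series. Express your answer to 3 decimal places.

0.378

Mean z̄ = (75 + 72 + 76 + 77 + 72 + 71 + 70 + 70)/8 = 72.8750
Deviations from mean: 2.1250, -0.8750, 3.1250, 4.1250, -0.8750, -1.8750, -2.8750, -2.8750
Σ(z_t−z̄)(z_{t+1}−z̄) = (-1.8594) + (-2.7344) + (12.8906) + (-3.6094) + (1.6406) + (5.3906) + (8.2656) = 19.9844
Denominator Σ(z_t−z̄)² = 52.8750
r_1 = 19.9844 / 52.8750 = 0.378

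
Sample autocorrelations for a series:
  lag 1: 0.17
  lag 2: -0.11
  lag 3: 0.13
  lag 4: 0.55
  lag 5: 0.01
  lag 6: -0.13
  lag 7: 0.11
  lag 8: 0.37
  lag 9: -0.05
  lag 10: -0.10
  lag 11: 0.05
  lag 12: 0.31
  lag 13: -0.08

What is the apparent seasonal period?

4

The largest autocorrelation is r_4 = 0.55, with weaker echoes at lags 8 (0.37) and 12 (0.31); the remaining lags stay at or below 0.17.
The dominant spike at lag 4 indicates a seasonal period of 4.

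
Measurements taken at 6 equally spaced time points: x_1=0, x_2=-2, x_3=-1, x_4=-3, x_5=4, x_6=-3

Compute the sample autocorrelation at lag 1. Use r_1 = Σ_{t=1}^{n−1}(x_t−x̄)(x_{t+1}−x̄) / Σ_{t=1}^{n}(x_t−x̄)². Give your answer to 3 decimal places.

Mean x̄ = (0 − 2 − 1 − 3 + 4 − 3)/6 = -0.8333
Numerator Σ_{t=1}^{5}(x_t−x̄)(x_{t+1}−x̄) = -21.3611
Denominator Σ(x_t−x̄)² = 34.8333
r_1 = -21.3611 / 34.8333 = -0.613

-0.613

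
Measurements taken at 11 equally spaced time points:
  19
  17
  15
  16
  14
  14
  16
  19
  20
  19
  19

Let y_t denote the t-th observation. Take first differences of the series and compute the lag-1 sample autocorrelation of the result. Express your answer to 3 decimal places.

0.286

First differences Δy: -2, -2, 1, -2, 0, 2, 3, 1, -1, 0
Mean of differences = 0.0000
Numerator Σ(Δy_t−Δȳ)(Δy_{t+1}−Δȳ) = 8.0000
Denominator Σ(Δy_t−Δȳ)² = 28.0000
r_1(Δy) = 8.0000 / 28.0000 = 0.286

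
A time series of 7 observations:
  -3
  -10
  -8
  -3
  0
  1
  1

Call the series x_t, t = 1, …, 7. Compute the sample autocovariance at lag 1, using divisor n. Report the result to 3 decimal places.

8.895

Mean x̄ = (-3 − 10 − 8 − 3 + 0 + 1 + 1)/7 = -3.1429
Deviations: 0.1429, -6.8571, -4.8571, 0.1429, 3.1429, 4.1429, 4.1429
Σ_{t=1}^{6}(x_t−x̄)(x_{t+1}−x̄) = 62.2653
γ_1 = 62.2653 / 7 = 8.895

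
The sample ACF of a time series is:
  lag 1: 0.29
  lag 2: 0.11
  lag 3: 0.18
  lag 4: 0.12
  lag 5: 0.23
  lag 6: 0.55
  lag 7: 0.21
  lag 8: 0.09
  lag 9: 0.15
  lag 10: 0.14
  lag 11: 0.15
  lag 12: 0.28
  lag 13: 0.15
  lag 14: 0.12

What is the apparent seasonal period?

The largest autocorrelation is r_6 = 0.55; the remaining lags stay at or below 0.29. The elevated value at lag 1 (0.29), dropping to 0.11 at lag 2, reflects decaying short-term dependence rather than seasonality.
The dominant spike at lag 6 indicates a seasonal period of 6.

6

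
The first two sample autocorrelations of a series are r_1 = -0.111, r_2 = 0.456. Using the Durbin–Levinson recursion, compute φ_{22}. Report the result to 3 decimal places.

φ_{22} = (r_2 − r_1²) / (1 − r_1²)
r_1² = (-0.111)² = 0.012321
Numerator = 0.456 − 0.0123 = 0.4437; denominator = 1 − 0.0123 = 0.9877
φ_{22} = 0.4437 / 0.9877 = 0.449

0.449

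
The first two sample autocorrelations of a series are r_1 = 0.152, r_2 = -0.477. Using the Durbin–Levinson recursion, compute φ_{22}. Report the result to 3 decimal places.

-0.512

φ_{22} = (r_2 − r_1²) / (1 − r_1²)
r_1² = (0.152)² = 0.023104
Numerator = -0.477 − 0.0231 = -0.5001; denominator = 1 − 0.0231 = 0.9769
φ_{22} = -0.5001 / 0.9769 = -0.512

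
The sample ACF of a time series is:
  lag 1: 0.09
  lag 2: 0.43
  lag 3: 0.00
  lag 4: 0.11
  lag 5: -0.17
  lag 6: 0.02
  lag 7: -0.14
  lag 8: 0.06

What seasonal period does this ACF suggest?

2

The largest autocorrelation is r_2 = 0.43; the remaining lags stay at or below 0.11.
The dominant spike at lag 2 indicates a seasonal period of 2.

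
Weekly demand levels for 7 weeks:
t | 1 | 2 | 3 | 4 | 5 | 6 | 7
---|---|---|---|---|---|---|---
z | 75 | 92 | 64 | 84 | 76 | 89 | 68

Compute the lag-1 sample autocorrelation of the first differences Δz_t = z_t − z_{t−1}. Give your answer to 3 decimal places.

First differences Δz: 17, -28, 20, -8, 13, -21
Mean of differences = -1.1667
Numerator Σ(Δz_t−Δz̄)(Δz_{t+1}−Δz̄) = -1577.8611
Denominator Σ(Δz_t−Δz̄)² = 2138.8333
r_1(Δz) = -1577.8611 / 2138.8333 = -0.738

-0.738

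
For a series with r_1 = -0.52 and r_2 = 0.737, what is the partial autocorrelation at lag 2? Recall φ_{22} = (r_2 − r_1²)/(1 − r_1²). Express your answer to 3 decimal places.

0.640

φ_{22} = (r_2 − r_1²) / (1 − r_1²)
r_1² = (-0.52)² = 0.2704
Numerator = 0.737 − 0.2704 = 0.4666; denominator = 1 − 0.2704 = 0.7296
φ_{22} = 0.4666 / 0.7296 = 0.640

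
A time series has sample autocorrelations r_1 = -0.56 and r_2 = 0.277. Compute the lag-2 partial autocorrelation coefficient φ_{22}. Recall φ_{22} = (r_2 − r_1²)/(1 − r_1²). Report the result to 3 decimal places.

-0.053

φ_{22} = (r_2 − r_1²) / (1 − r_1²)
r_1² = (-0.56)² = 0.3136
Numerator = 0.277 − 0.3136 = -0.0366; denominator = 1 − 0.3136 = 0.6864
φ_{22} = -0.0366 / 0.6864 = -0.053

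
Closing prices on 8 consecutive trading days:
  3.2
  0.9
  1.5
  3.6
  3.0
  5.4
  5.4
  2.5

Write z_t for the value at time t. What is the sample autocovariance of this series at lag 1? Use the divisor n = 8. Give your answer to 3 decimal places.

0.752

Mean z̄ = (3.2 + 0.9 + 1.5 + 3.6 + 3.0 + 5.4 + 5.4 + 2.5)/8 = 3.1875
Deviations: 0.0125, -2.2875, -1.6875, 0.4125, -0.1875, 2.2125, 2.2125, -0.6875
Σ_{t=1}^{7}(z_t−z̄)(z_{t+1}−z̄) = 6.0173
γ_1 = 6.0173 / 8 = 0.752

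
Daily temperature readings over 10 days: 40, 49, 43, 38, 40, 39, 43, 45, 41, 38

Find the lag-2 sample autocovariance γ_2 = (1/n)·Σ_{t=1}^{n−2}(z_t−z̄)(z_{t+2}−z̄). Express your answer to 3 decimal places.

-4.592

Mean z̄ = (40 + 49 + 43 + 38 + 40 + 39 + 43 + 45 + 41 + 38)/10 = 41.6000
Σ_{t=1}^{8}(z_t−z̄)(z_{t+2}−z̄) = -45.9200
γ_2 = -45.9200 / 10 = -4.592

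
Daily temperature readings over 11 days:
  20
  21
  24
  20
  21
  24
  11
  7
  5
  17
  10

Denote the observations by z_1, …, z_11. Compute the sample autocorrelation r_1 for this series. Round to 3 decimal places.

0.501

Mean z̄ = (20 + 21 + 24 + 20 + 21 + 24 + 11 + 7 + 5 + 17 + 10)/11 = 16.3636
Numerator Σ_{t=1}^{10}(z_t−z̄)(z_{t+1}−z̄) = 236.6860
Denominator Σ(z_t−z̄)² = 472.5455
r_1 = 236.6860 / 472.5455 = 0.501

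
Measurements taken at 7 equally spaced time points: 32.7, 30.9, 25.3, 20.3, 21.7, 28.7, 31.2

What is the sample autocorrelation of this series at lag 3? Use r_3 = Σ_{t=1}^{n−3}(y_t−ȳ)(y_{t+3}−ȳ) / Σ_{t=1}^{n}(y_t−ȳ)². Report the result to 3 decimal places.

Mean ȳ = (32.7 + 30.9 + 25.3 + 20.3 + 21.7 + 28.7 + 31.2)/7 = 27.2571
Deviations from mean: 5.4429, 3.6429, -1.9571, -6.9571, -5.5571, 1.4429, 3.9429
Σ(y_t−ȳ)(y_{t+3}−ȳ) = (-37.8667) + (-20.2439) + (-2.8239) + (-27.4310) = -88.3655
Denominator Σ(y_t−ȳ)² = 143.6371
r_3 = -88.3655 / 143.6371 = -0.615

-0.615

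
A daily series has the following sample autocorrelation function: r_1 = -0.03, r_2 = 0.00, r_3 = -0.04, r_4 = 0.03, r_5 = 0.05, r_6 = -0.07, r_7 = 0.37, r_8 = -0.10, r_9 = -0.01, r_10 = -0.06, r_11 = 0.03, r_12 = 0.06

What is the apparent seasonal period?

The largest autocorrelation is r_7 = 0.37; the remaining lags stay at or below 0.06.
The dominant spike at lag 7 indicates a seasonal period of 7.

7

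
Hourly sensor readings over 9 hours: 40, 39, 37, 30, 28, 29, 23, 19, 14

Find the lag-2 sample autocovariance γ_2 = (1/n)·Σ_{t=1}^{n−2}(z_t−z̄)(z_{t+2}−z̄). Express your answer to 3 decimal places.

Mean z̄ = (40 + 39 + 37 + 30 + 28 + 29 + 23 + 19 + 14)/9 = 28.7778
Σ_{t=1}^{7}(z_t−z̄)(z_{t+2}−z̄) = 186.3457
γ_2 = 186.3457 / 9 = 20.705

20.705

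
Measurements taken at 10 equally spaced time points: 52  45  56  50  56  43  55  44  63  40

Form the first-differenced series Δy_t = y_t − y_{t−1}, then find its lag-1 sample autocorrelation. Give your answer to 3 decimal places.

First differences Δy: -7, 11, -6, 6, -13, 12, -11, 19, -23
Mean of differences = -1.3333
Numerator Σ(Δy_t−Δȳ)(Δy_{t+1}−Δȳ) = -1168.7778
Denominator Σ(Δy_t−Δȳ)² = 1550.0000
r_1(Δy) = -1168.7778 / 1550.0000 = -0.754

-0.754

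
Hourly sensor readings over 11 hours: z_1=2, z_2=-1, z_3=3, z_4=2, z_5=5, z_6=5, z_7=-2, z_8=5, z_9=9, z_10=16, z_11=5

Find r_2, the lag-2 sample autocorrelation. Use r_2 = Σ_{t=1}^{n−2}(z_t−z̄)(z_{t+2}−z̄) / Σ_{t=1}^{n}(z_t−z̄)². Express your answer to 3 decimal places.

Mean z̄ = (2 − 1 + 3 + 2 + 5 + 5 − 2 + 5 + 9 + 16 + 5)/11 = 4.4545
Numerator Σ_{t=1}^{9}(z_t−z̄)(z_{t+2}−z̄) = -8.9587
Denominator Σ(z_t−z̄)² = 240.7273
r_2 = -8.9587 / 240.7273 = -0.037

-0.037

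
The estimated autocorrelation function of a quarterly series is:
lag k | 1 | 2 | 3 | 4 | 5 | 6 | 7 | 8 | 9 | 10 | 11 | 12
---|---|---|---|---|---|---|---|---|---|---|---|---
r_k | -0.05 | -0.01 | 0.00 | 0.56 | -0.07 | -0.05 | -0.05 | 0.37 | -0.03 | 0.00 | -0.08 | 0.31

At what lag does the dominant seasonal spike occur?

The largest autocorrelation is r_4 = 0.56, with weaker echoes at lags 8 (0.37) and 12 (0.31); the remaining lags stay at or below 0.00.
The dominant spike at lag 4 indicates a seasonal period of 4.

4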